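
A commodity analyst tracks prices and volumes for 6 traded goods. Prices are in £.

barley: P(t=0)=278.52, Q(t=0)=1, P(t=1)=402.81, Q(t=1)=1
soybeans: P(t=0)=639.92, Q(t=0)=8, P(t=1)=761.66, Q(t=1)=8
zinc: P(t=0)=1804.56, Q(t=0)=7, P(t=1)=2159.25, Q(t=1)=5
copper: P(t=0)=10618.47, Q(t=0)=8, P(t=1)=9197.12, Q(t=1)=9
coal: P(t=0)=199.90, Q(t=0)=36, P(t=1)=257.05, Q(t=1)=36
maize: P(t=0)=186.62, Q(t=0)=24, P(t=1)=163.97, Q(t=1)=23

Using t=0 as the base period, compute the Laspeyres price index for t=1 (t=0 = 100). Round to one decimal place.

94.5

Laspeyres price index uses base-period quantities as weights.
ΣP(t=1)·Q(t=0) = 402.81×1 + 761.66×8 + 2159.25×7 + 9197.12×8 + 257.05×36 + 163.97×24 = 402.81 + 6093.28 + 15114.75 + 73576.96 + 9253.8 + 3935.28 = 108376.88
ΣP(t=0)·Q(t=0) = 278.52×1 + 639.92×8 + 1804.56×7 + 10618.47×8 + 199.90×36 + 186.62×24 = 278.52 + 5119.36 + 12631.92 + 84947.76 + 7196.4 + 4478.88 = 114652.84
Index = 108376.88 / 114652.84 × 100 = 94.5261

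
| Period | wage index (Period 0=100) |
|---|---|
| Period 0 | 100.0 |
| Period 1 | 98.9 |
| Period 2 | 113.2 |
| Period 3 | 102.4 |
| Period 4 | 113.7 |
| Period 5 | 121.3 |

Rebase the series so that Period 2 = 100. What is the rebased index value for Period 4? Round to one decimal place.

100.4

Rebased(Period 4) = 113.7 / 113.2 × 100 = 100.4417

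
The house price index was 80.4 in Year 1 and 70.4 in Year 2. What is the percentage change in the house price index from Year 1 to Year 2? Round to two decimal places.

-12.44%

Change = (70.4 − 80.4) / 80.4 × 100
       = -10.0 / 80.4 × 100 = -12.4378%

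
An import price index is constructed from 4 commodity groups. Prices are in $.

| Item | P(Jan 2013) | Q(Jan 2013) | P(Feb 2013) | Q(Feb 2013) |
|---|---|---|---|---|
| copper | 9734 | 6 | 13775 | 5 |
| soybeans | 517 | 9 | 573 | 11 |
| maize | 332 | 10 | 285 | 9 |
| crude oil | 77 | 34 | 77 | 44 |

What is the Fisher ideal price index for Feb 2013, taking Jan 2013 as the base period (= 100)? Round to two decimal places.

134.39

Laspeyres component (base-period weights):
ΣP(Feb 2013)Q(Jan 2013) = 13775×6 + 573×9 + 285×10 + 77×34 = 82650 + 5157 + 2850 + 2618 = 93275
ΣP(Jan 2013)Q(Jan 2013) = 9734×6 + 517×9 + 332×10 + 77×34 = 58404 + 4653 + 3320 + 2618 = 68995
L = 93275 / 68995 × 100 = 135.1910
Paasche component (current-period weights):
ΣP(Feb 2013)Q(Feb 2013) = 13775×5 + 573×11 + 285×9 + 77×44 = 68875 + 6303 + 2565 + 3388 = 81131
ΣP(Jan 2013)Q(Feb 2013) = 9734×5 + 517×11 + 332×9 + 77×44 = 48670 + 5687 + 2988 + 3388 = 60733
P = 81131 / 60733 × 100 = 133.5864
Fisher = √(L × P) = √(135.1910 × 133.5864) = 134.3863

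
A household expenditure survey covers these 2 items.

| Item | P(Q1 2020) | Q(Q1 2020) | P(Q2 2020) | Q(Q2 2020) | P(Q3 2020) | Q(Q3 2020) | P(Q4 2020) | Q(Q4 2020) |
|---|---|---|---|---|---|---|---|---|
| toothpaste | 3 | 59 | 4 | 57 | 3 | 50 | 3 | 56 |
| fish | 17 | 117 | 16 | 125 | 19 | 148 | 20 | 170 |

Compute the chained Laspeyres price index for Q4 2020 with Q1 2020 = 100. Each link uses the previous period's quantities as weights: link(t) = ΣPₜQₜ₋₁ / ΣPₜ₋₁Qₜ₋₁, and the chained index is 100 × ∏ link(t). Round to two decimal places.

116.77

Link Q1 2020→Q2 2020:
ΣP(Q2 2020)Q(Q1 2020) = 4×59 + 16×117 = 236 + 1872 = 2108
ΣP(Q1 2020)Q(Q1 2020) = 3×59 + 17×117 = 177 + 1989 = 2166
link = 2108/2166 = 0.973223
Link Q2 2020→Q3 2020:
ΣP(Q3 2020)Q(Q2 2020) = 3×57 + 19×125 = 171 + 2375 = 2546
ΣP(Q2 2020)Q(Q2 2020) = 4×57 + 16×125 = 228 + 2000 = 2228
link = 2546/2228 = 1.142729
Link Q3 2020→Q4 2020:
ΣP(Q4 2020)Q(Q3 2020) = 3×50 + 20×148 = 150 + 2960 = 3110
ΣP(Q3 2020)Q(Q3 2020) = 3×50 + 19×148 = 150 + 2812 = 2962
link = 3110/2962 = 1.049966
Chained index = 100 × 0.973223 × 1.142729 × 1.049966 = 116.7698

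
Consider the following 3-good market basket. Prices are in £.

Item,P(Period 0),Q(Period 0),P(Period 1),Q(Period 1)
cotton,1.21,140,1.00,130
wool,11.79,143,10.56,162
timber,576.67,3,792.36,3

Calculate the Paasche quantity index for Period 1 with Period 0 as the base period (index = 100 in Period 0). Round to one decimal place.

Paasche quantity index uses current-period prices as weights.
ΣP(Period 1)·Q(Period 1) = 1.00×130 + 10.56×162 + 792.36×3 = 130 + 1710.72 + 2377.08 = 4217.8
ΣP(Period 1)·Q(Period 0) = 1.00×140 + 10.56×143 + 792.36×3 = 140 + 1510.08 + 2377.08 = 4027.16
Index = 4217.8 / 4027.16 × 100 = 104.7339

104.7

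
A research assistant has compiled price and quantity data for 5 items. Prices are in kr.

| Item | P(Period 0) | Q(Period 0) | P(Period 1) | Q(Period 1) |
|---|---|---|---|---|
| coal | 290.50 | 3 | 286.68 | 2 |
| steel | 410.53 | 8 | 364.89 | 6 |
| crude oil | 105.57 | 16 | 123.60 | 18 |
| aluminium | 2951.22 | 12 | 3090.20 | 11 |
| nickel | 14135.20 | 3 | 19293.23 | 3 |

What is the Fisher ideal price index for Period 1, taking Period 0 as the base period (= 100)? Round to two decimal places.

120.87

Laspeyres component (base-period weights):
ΣP(Period 1)Q(Period 0) = 286.68×3 + 364.89×8 + 123.60×16 + 3090.20×12 + 19293.23×3 = 860.04 + 2919.12 + 1977.6 + 37082.4 + 57879.69 = 100718.85
ΣP(Period 0)Q(Period 0) = 290.50×3 + 410.53×8 + 105.57×16 + 2951.22×12 + 14135.20×3 = 871.5 + 3284.24 + 1689.12 + 35414.64 + 42405.6 = 83665.1
L = 100718.85 / 83665.1 × 100 = 120.3833
Paasche component (current-period weights):
ΣP(Period 1)Q(Period 1) = 286.68×2 + 364.89×6 + 123.60×18 + 3090.20×11 + 19293.23×3 = 573.36 + 2189.34 + 2224.8 + 33992.2 + 57879.69 = 96859.39
ΣP(Period 0)Q(Period 1) = 290.50×2 + 410.53×6 + 105.57×18 + 2951.22×11 + 14135.20×3 = 581 + 2463.18 + 1900.26 + 32463.42 + 42405.6 = 79813.46
P = 96859.39 / 79813.46 × 100 = 121.3572
Fisher = √(L × P) = √(120.3833 × 121.3572) = 120.8693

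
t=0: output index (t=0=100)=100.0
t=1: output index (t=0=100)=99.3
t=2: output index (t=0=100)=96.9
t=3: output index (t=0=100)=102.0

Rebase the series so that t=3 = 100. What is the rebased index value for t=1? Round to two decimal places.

Rebased(t=1) = 99.3 / 102.0 × 100 = 97.3529

97.35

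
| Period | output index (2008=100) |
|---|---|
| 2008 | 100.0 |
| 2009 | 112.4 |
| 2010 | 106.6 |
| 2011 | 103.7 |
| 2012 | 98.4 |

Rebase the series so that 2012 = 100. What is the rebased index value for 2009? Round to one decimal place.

114.2

Rebased(2009) = 112.4 / 98.4 × 100 = 114.2276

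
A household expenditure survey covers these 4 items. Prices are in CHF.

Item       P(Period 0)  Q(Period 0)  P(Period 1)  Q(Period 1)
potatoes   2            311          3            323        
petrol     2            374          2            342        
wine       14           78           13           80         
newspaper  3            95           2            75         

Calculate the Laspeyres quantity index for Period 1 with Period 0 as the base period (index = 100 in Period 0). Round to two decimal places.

97.38

Laspeyres quantity index uses base-period prices as weights.
ΣP(Period 0)·Q(Period 1) = 2×323 + 2×342 + 14×80 + 3×75 = 646 + 684 + 1120 + 225 = 2675
ΣP(Period 0)·Q(Period 0) = 2×311 + 2×374 + 14×78 + 3×95 = 622 + 748 + 1092 + 285 = 2747
Index = 2675 / 2747 × 100 = 97.3790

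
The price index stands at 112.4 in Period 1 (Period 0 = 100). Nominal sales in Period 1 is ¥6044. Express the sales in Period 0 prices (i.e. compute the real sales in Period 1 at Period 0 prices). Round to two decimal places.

Real = Nominal ÷ (Index/100) = 6044 ÷ (112.4/100)
     = 6044 ÷ 1.124 = 5377.2242

5377.22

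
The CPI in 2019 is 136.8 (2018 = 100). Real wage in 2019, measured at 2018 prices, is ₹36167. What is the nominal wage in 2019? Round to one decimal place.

49476.5

Nominal = Real × (Index/100) = 36167 × (136.8/100)
        = 36167 × 1.368 = 49476.4560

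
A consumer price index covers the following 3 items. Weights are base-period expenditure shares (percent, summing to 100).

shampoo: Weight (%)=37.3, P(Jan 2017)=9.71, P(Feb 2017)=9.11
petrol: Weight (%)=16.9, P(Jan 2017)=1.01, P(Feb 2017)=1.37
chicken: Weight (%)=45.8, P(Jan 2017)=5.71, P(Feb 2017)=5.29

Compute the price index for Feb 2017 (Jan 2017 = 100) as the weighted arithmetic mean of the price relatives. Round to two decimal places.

100.35

shampoo: 37.3 × (9.11/9.71) = 37.3 × 0.938208 = 34.9952
petrol: 16.9 × (1.37/1.01) = 16.9 × 1.356436 = 22.9238
chicken: 45.8 × (5.29/5.71) = 45.8 × 0.926445 = 42.4312
Index = Σ wᵢ·(p₁ᵢ/p₀ᵢ) = 34.9952 + 22.9238 + 42.4312 = 100.3501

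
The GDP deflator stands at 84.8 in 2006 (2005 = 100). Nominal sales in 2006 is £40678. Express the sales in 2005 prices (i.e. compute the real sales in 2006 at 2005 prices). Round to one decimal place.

47969.3

Real = Nominal ÷ (Index/100) = 40678 ÷ (84.8/100)
     = 40678 ÷ 0.848 = 47969.3396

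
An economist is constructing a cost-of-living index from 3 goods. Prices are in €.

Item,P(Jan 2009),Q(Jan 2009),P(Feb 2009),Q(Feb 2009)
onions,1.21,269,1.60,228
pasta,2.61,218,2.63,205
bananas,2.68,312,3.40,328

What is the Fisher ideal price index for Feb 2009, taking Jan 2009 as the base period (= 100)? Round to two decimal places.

119.39

Laspeyres component (base-period weights):
ΣP(Feb 2009)Q(Jan 2009) = 1.60×269 + 2.63×218 + 3.40×312 = 430.4 + 573.34 + 1060.8 = 2064.54
ΣP(Jan 2009)Q(Jan 2009) = 1.21×269 + 2.61×218 + 2.68×312 = 325.49 + 568.98 + 836.16 = 1730.63
L = 2064.54 / 1730.63 × 100 = 119.2941
Paasche component (current-period weights):
ΣP(Feb 2009)Q(Feb 2009) = 1.60×228 + 2.63×205 + 3.40×328 = 364.8 + 539.15 + 1115.2 = 2019.15
ΣP(Jan 2009)Q(Feb 2009) = 1.21×228 + 2.61×205 + 2.68×328 = 275.88 + 535.05 + 879.04 = 1689.97
P = 2019.15 / 1689.97 × 100 = 119.4785
Fisher = √(L × P) = √(119.2941 × 119.4785) = 119.3863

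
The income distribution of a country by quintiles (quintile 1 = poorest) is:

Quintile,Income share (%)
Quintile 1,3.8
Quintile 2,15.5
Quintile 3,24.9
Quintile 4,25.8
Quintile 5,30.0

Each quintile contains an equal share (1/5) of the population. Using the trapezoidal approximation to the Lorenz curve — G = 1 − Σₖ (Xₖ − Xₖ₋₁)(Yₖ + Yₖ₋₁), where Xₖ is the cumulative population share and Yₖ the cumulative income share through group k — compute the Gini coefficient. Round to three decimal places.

0.251

Cumulative income shares Yₖ: 0.0380, 0.1930, 0.4420, 0.7000, 1.0000
Σ (Xₖ−Xₖ₋₁)(Yₖ+Yₖ₋₁) = (1/5)(0.0380+0.0000) + (1/5)(0.1930+0.0380) + (1/5)(0.4420+0.1930) + (1/5)(0.7000+0.4420) + (1/5)(1.0000+0.7000)
  = 0.0076 + 0.0462 + 0.1270 + 0.2284 + 0.3400 = 0.7492
G = 1 − 0.7492 = 0.2508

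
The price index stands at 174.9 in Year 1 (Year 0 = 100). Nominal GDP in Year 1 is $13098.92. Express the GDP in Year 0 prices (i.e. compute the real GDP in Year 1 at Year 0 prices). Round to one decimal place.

7489.4

Real = Nominal ÷ (Index/100) = 13098.92 ÷ (174.9/100)
     = 13098.92 ÷ 1.749 = 7489.3768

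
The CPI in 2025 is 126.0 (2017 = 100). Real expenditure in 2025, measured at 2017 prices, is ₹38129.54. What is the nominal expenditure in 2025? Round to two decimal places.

48043.22

Nominal = Real × (Index/100) = 38129.54 × (126.0/100)
        = 38129.54 × 1.260 = 48043.2204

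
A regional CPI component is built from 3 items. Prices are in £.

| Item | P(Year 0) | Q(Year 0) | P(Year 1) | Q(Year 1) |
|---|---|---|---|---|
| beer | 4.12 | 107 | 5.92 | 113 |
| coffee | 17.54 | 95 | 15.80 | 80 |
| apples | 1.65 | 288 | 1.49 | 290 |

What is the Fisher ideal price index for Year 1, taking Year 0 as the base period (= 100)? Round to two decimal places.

Laspeyres component (base-period weights):
ΣP(Year 1)Q(Year 0) = 5.92×107 + 15.80×95 + 1.49×288 = 633.44 + 1501 + 429.12 = 2563.56
ΣP(Year 0)Q(Year 0) = 4.12×107 + 17.54×95 + 1.65×288 = 440.84 + 1666.3 + 475.2 = 2582.34
L = 2563.56 / 2582.34 × 100 = 99.2728
Paasche component (current-period weights):
ΣP(Year 1)Q(Year 1) = 5.92×113 + 15.80×80 + 1.49×290 = 668.96 + 1264 + 432.1 = 2365.06
ΣP(Year 0)Q(Year 1) = 4.12×113 + 17.54×80 + 1.65×290 = 465.56 + 1403.2 + 478.5 = 2347.26
P = 2365.06 / 2347.26 × 100 = 100.7583
Fisher = √(L × P) = √(99.2728 × 100.7583) = 100.0128

100.01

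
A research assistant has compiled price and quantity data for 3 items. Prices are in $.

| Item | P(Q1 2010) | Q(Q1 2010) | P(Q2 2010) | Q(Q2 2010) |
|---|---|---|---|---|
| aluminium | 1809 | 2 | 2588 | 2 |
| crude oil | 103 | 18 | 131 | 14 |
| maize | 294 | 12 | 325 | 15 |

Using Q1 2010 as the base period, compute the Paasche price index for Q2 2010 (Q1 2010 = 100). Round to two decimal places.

Paasche price index uses current-period quantities as weights.
ΣP(Q2 2010)·Q(Q2 2010) = 2588×2 + 131×14 + 325×15 = 5176 + 1834 + 4875 = 11885
ΣP(Q1 2010)·Q(Q2 2010) = 1809×2 + 103×14 + 294×15 = 3618 + 1442 + 4410 = 9470
Index = 11885 / 9470 × 100 = 125.5016

125.50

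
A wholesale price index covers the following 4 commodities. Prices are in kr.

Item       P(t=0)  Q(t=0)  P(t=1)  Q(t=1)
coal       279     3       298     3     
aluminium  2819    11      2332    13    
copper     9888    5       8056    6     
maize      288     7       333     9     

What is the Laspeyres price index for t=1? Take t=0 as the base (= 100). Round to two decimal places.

83.02

Laspeyres price index uses base-period quantities as weights.
ΣP(t=1)·Q(t=0) = 298×3 + 2332×11 + 8056×5 + 333×7 = 894 + 25652 + 40280 + 2331 = 69157
ΣP(t=0)·Q(t=0) = 279×3 + 2819×11 + 9888×5 + 288×7 = 837 + 31009 + 49440 + 2016 = 83302
Index = 69157 / 83302 × 100 = 83.0196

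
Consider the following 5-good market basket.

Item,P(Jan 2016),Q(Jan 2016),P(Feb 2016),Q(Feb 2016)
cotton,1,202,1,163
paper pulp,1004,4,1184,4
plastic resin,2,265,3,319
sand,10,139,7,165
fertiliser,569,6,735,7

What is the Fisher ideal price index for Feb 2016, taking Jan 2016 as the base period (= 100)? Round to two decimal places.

116.35

Laspeyres component (base-period weights):
ΣP(Feb 2016)Q(Jan 2016) = 1×202 + 1184×4 + 3×265 + 7×139 + 735×6 = 202 + 4736 + 795 + 973 + 4410 = 11116
ΣP(Jan 2016)Q(Jan 2016) = 1×202 + 1004×4 + 2×265 + 10×139 + 569×6 = 202 + 4016 + 530 + 1390 + 3414 = 9552
L = 11116 / 9552 × 100 = 116.3735
Paasche component (current-period weights):
ΣP(Feb 2016)Q(Feb 2016) = 1×163 + 1184×4 + 3×319 + 7×165 + 735×7 = 163 + 4736 + 957 + 1155 + 5145 = 12156
ΣP(Jan 2016)Q(Feb 2016) = 1×163 + 1004×4 + 2×319 + 10×165 + 569×7 = 163 + 4016 + 638 + 1650 + 3983 = 10450
P = 12156 / 10450 × 100 = 116.3254
Fisher = √(L × P) = √(116.3735 × 116.3254) = 116.3494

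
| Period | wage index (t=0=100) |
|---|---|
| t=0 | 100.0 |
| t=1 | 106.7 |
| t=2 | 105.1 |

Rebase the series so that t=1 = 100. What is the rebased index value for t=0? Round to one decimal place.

Rebased(t=0) = 100.0 / 106.7 × 100 = 93.7207

93.7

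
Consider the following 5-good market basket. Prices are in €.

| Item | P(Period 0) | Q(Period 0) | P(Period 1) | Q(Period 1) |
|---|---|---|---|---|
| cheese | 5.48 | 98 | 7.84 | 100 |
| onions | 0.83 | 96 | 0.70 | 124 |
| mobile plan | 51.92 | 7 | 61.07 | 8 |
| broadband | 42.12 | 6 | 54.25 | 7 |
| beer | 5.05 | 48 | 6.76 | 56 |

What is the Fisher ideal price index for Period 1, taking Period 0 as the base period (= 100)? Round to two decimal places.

Laspeyres component (base-period weights):
ΣP(Period 1)Q(Period 0) = 7.84×98 + 0.70×96 + 61.07×7 + 54.25×6 + 6.76×48 = 768.32 + 67.2 + 427.49 + 325.5 + 324.48 = 1912.99
ΣP(Period 0)Q(Period 0) = 5.48×98 + 0.83×96 + 51.92×7 + 42.12×6 + 5.05×48 = 537.04 + 79.68 + 363.44 + 252.72 + 242.4 = 1475.28
L = 1912.99 / 1475.28 × 100 = 129.6696
Paasche component (current-period weights):
ΣP(Period 1)Q(Period 1) = 7.84×100 + 0.70×124 + 61.07×8 + 54.25×7 + 6.76×56 = 784 + 86.8 + 488.56 + 379.75 + 378.56 = 2117.67
ΣP(Period 0)Q(Period 1) = 5.48×100 + 0.83×124 + 51.92×8 + 42.12×7 + 5.05×56 = 548 + 102.92 + 415.36 + 294.84 + 282.8 = 1643.92
P = 2117.67 / 1643.92 × 100 = 128.8183
Fisher = √(L × P) = √(129.6696 × 128.8183) = 129.2433

129.24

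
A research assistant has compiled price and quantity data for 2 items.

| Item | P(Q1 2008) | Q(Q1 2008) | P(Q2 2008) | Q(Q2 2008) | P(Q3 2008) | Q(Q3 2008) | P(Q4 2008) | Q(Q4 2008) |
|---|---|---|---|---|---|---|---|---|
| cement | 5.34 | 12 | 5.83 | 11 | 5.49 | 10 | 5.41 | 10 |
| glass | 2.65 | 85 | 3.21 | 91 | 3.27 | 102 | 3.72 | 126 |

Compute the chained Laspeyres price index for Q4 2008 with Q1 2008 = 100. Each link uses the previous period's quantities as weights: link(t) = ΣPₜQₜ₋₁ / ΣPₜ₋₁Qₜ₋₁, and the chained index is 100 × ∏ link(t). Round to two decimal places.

Link Q1 2008→Q2 2008:
ΣP(Q2 2008)Q(Q1 2008) = 5.83×12 + 3.21×85 = 69.96 + 272.85 = 342.81
ΣP(Q1 2008)Q(Q1 2008) = 5.34×12 + 2.65×85 = 64.08 + 225.25 = 289.33
link = 342.81/289.33 = 1.184841
Link Q2 2008→Q3 2008:
ΣP(Q3 2008)Q(Q2 2008) = 5.49×11 + 3.27×91 = 60.39 + 297.57 = 357.96
ΣP(Q2 2008)Q(Q2 2008) = 5.83×11 + 3.21×91 = 64.13 + 292.11 = 356.24
link = 357.96/356.24 = 1.004828
Link Q3 2008→Q4 2008:
ΣP(Q4 2008)Q(Q3 2008) = 5.41×10 + 3.72×102 = 54.1 + 379.44 = 433.54
ΣP(Q3 2008)Q(Q3 2008) = 5.49×10 + 3.27×102 = 54.9 + 333.54 = 388.44
link = 433.54/388.44 = 1.116105
Chained index = 100 × 1.184841 × 1.004828 × 1.116105 = 132.8792

132.88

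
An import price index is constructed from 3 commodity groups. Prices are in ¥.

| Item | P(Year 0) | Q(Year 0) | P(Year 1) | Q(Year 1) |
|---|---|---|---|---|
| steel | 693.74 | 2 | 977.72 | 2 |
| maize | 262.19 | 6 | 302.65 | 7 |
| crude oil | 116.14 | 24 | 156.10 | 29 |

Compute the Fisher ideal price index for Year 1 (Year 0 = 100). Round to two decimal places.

130.64

Laspeyres component (base-period weights):
ΣP(Year 1)Q(Year 0) = 977.72×2 + 302.65×6 + 156.10×24 = 1955.44 + 1815.9 + 3746.4 = 7517.74
ΣP(Year 0)Q(Year 0) = 693.74×2 + 262.19×6 + 116.14×24 = 1387.48 + 1573.14 + 2787.36 = 5747.98
L = 7517.74 / 5747.98 × 100 = 130.7893
Paasche component (current-period weights):
ΣP(Year 1)Q(Year 1) = 977.72×2 + 302.65×7 + 156.10×29 = 1955.44 + 2118.55 + 4526.9 = 8600.89
ΣP(Year 0)Q(Year 1) = 693.74×2 + 262.19×7 + 116.14×29 = 1387.48 + 1835.33 + 3368.06 = 6590.87
P = 8600.89 / 6590.87 × 100 = 130.4970
Fisher = √(L × P) = √(130.7893 × 130.4970) = 130.6431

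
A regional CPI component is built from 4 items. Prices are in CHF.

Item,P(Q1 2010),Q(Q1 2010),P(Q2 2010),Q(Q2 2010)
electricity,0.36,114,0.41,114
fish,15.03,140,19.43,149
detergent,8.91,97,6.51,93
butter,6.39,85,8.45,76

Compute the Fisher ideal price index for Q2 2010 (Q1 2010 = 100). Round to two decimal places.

116.21

Laspeyres component (base-period weights):
ΣP(Q2 2010)Q(Q1 2010) = 0.41×114 + 19.43×140 + 6.51×97 + 8.45×85 = 46.74 + 2720.2 + 631.47 + 718.25 = 4116.66
ΣP(Q1 2010)Q(Q1 2010) = 0.36×114 + 15.03×140 + 8.91×97 + 6.39×85 = 41.04 + 2104.2 + 864.27 + 543.15 = 3552.66
L = 4116.66 / 3552.66 × 100 = 115.8754
Paasche component (current-period weights):
ΣP(Q2 2010)Q(Q2 2010) = 0.41×114 + 19.43×149 + 6.51×93 + 8.45×76 = 46.74 + 2895.07 + 605.43 + 642.2 = 4189.44
ΣP(Q1 2010)Q(Q2 2010) = 0.36×114 + 15.03×149 + 8.91×93 + 6.39×76 = 41.04 + 2239.47 + 828.63 + 485.64 = 3594.78
P = 4189.44 / 3594.78 × 100 = 116.5423
Fisher = √(L × P) = √(115.8754 × 116.5423) = 116.2084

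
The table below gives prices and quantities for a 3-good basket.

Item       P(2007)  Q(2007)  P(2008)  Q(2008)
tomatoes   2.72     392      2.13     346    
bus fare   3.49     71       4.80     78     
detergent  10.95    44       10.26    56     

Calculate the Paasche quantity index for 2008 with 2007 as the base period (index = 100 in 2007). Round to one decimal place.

103.6

Paasche quantity index uses current-period prices as weights.
ΣP(2008)·Q(2008) = 2.13×346 + 4.80×78 + 10.26×56 = 736.98 + 374.4 + 574.56 = 1685.94
ΣP(2008)·Q(2007) = 2.13×392 + 4.80×71 + 10.26×44 = 834.96 + 340.8 + 451.44 = 1627.2
Index = 1685.94 / 1627.2 × 100 = 103.6099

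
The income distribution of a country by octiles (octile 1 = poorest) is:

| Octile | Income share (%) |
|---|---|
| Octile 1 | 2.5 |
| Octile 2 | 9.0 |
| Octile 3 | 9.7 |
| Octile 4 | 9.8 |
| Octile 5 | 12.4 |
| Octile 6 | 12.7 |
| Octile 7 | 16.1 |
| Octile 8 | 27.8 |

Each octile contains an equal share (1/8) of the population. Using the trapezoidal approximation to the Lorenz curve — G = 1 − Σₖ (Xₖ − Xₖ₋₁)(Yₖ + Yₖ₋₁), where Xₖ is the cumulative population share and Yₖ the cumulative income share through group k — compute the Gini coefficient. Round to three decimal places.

Cumulative income shares Yₖ: 0.0250, 0.1150, 0.2120, 0.3100, 0.4340, 0.5610, 0.7220, 1.0000
Σ (Xₖ−Xₖ₋₁)(Yₖ+Yₖ₋₁) = (1/8)(0.0250+0.0000) + (1/8)(0.1150+0.0250) + (1/8)(0.2120+0.1150) + (1/8)(0.3100+0.2120) + (1/8)(0.4340+0.3100) + (1/8)(0.5610+0.4340) + (1/8)(0.7220+0.5610) + (1/8)(1.0000+0.7220)
  = 0.0031 + 0.0175 + 0.0409 + 0.0652 + 0.0930 + 0.1244 + 0.1604 + 0.2152 = 0.7197
G = 1 − 0.7197 = 0.2803

0.280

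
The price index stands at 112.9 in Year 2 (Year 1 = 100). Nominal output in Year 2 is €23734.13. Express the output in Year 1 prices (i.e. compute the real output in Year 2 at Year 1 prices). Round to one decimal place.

Real = Nominal ÷ (Index/100) = 23734.13 ÷ (112.9/100)
     = 23734.13 ÷ 1.129 = 21022.2586

21022.3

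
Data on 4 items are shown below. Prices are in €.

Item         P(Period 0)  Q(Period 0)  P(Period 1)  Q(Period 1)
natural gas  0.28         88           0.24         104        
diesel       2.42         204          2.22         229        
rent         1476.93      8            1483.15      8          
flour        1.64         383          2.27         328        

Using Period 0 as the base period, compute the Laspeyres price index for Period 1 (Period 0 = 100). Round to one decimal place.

Laspeyres price index uses base-period quantities as weights.
ΣP(Period 1)·Q(Period 0) = 0.24×88 + 2.22×204 + 1483.15×8 + 2.27×383 = 21.12 + 452.88 + 11865.2 + 869.41 = 13208.61
ΣP(Period 0)·Q(Period 0) = 0.28×88 + 2.42×204 + 1476.93×8 + 1.64×383 = 24.64 + 493.68 + 11815.44 + 628.12 = 12961.88
Index = 13208.61 / 12961.88 × 100 = 101.9035

101.9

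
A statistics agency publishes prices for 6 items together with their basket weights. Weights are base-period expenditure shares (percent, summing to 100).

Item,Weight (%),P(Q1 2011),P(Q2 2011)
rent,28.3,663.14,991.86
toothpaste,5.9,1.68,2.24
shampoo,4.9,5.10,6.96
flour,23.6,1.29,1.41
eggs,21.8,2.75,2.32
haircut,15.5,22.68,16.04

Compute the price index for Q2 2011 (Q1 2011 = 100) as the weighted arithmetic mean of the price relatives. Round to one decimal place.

112.0

rent: 28.3 × (991.86/663.14) = 28.3 × 1.495702 = 42.3284
toothpaste: 5.9 × (2.24/1.68) = 5.9 × 1.333333 = 7.8667
shampoo: 4.9 × (6.96/5.10) = 4.9 × 1.364706 = 6.6871
flour: 23.6 × (1.41/1.29) = 23.6 × 1.093023 = 25.7953
eggs: 21.8 × (2.32/2.75) = 21.8 × 0.843636 = 18.3913
haircut: 15.5 × (16.04/22.68) = 15.5 × 0.707231 = 10.9621
Index = Σ wᵢ·(p₁ᵢ/p₀ᵢ) = 42.3284 + 7.8667 + 6.6871 + 25.7953 + 18.3913 + 10.9621 = 112.0308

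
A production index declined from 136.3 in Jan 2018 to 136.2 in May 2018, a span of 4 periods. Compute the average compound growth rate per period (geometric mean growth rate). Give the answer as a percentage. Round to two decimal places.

-0.02%

Growth factor = (136.2/136.3)^(1/4) = (0.999266)^(1/4) = 0.999817
Growth rate = 0.999817 − 1 = -0.000183 = -0.0183%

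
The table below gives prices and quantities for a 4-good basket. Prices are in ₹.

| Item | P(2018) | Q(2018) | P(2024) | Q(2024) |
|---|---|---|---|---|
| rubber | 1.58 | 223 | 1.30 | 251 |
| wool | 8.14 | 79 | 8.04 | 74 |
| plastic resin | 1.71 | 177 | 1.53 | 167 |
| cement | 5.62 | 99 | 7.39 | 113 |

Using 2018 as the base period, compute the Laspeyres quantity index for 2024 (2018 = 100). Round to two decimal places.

Laspeyres quantity index uses base-period prices as weights.
ΣP(2018)·Q(2024) = 1.58×251 + 8.14×74 + 1.71×167 + 5.62×113 = 396.58 + 602.36 + 285.57 + 635.06 = 1919.57
ΣP(2018)·Q(2018) = 1.58×223 + 8.14×79 + 1.71×177 + 5.62×99 = 352.34 + 643.06 + 302.67 + 556.38 = 1854.45
Index = 1919.57 / 1854.45 × 100 = 103.5116

103.51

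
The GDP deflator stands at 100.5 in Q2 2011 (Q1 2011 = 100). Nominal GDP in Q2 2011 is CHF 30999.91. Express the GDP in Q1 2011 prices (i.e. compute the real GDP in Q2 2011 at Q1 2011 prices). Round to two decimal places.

30845.68

Real = Nominal ÷ (Index/100) = 30999.91 ÷ (100.5/100)
     = 30999.91 ÷ 1.005 = 30845.6816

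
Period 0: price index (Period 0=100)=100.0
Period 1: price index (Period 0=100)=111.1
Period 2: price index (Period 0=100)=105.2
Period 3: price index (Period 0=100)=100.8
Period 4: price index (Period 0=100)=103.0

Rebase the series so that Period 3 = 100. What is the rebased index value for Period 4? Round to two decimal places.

Rebased(Period 4) = 103.0 / 100.8 × 100 = 102.1825

102.18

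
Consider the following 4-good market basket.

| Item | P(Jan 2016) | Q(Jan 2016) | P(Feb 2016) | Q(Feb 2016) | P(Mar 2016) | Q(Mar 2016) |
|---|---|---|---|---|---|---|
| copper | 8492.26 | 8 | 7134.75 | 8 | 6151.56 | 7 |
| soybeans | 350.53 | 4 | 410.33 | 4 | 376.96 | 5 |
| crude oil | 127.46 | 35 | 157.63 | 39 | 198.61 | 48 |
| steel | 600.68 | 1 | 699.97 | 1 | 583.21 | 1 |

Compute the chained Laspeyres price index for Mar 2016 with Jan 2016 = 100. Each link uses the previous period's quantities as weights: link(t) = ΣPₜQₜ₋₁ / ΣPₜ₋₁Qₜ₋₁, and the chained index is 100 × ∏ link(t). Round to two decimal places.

Link Jan 2016→Feb 2016:
ΣP(Feb 2016)Q(Jan 2016) = 7134.75×8 + 410.33×4 + 157.63×35 + 699.97×1 = 57078 + 1641.32 + 5517.05 + 699.97 = 64936.34
ΣP(Jan 2016)Q(Jan 2016) = 8492.26×8 + 350.53×4 + 127.46×35 + 600.68×1 = 67938.08 + 1402.12 + 4461.1 + 600.68 = 74401.98
link = 64936.34/74401.98 = 0.872777
Link Feb 2016→Mar 2016:
ΣP(Mar 2016)Q(Feb 2016) = 6151.56×8 + 376.96×4 + 198.61×39 + 583.21×1 = 49212.48 + 1507.84 + 7745.79 + 583.21 = 59049.32
ΣP(Feb 2016)Q(Feb 2016) = 7134.75×8 + 410.33×4 + 157.63×39 + 699.97×1 = 57078 + 1641.32 + 6147.57 + 699.97 = 65566.86
link = 59049.32/65566.86 = 0.900597
Chained index = 100 × 0.872777 × 0.900597 = 78.6020

78.60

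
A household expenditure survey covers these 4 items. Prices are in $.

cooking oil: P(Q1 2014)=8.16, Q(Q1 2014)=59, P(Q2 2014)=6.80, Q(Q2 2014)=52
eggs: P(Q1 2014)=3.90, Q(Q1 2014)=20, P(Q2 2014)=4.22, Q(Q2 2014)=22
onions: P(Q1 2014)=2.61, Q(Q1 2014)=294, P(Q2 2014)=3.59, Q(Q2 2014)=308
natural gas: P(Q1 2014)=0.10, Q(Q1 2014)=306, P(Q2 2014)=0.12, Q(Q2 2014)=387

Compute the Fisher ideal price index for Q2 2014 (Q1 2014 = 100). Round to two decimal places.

Laspeyres component (base-period weights):
ΣP(Q2 2014)Q(Q1 2014) = 6.80×59 + 4.22×20 + 3.59×294 + 0.12×306 = 401.2 + 84.4 + 1055.46 + 36.72 = 1577.78
ΣP(Q1 2014)Q(Q1 2014) = 8.16×59 + 3.90×20 + 2.61×294 + 0.10×306 = 481.44 + 78 + 767.34 + 30.6 = 1357.38
L = 1577.78 / 1357.38 × 100 = 116.2372
Paasche component (current-period weights):
ΣP(Q2 2014)Q(Q2 2014) = 6.80×52 + 4.22×22 + 3.59×308 + 0.12×387 = 353.6 + 92.84 + 1105.72 + 46.44 = 1598.6
ΣP(Q1 2014)Q(Q2 2014) = 8.16×52 + 3.90×22 + 2.61×308 + 0.10×387 = 424.32 + 85.8 + 803.88 + 38.7 = 1352.7
P = 1598.6 / 1352.7 × 100 = 118.1785
Fisher = √(L × P) = √(116.2372 × 118.1785) = 117.2038

117.20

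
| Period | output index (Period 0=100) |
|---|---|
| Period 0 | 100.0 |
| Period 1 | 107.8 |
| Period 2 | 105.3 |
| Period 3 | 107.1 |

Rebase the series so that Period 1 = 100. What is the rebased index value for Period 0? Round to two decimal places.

92.76

Rebased(Period 0) = 100.0 / 107.8 × 100 = 92.7644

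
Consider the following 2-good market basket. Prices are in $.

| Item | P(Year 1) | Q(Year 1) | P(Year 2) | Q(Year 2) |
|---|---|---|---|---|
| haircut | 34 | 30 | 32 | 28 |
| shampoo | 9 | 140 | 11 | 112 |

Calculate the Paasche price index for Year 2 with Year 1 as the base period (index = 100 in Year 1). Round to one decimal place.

Paasche price index uses current-period quantities as weights.
ΣP(Year 2)·Q(Year 2) = 32×28 + 11×112 = 896 + 1232 = 2128
ΣP(Year 1)·Q(Year 2) = 34×28 + 9×112 = 952 + 1008 = 1960
Index = 2128 / 1960 × 100 = 108.5714

108.6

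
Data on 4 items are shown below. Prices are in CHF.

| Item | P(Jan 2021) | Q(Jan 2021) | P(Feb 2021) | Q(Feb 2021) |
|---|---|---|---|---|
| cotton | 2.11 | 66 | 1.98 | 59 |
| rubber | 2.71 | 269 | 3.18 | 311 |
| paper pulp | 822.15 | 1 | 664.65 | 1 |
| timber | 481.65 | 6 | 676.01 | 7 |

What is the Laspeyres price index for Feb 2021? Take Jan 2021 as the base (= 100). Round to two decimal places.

124.59

Laspeyres price index uses base-period quantities as weights.
ΣP(Feb 2021)·Q(Jan 2021) = 1.98×66 + 3.18×269 + 664.65×1 + 676.01×6 = 130.68 + 855.42 + 664.65 + 4056.06 = 5706.81
ΣP(Jan 2021)·Q(Jan 2021) = 2.11×66 + 2.71×269 + 822.15×1 + 481.65×6 = 139.26 + 728.99 + 822.15 + 2889.9 = 4580.3
Index = 5706.81 / 4580.3 × 100 = 124.5947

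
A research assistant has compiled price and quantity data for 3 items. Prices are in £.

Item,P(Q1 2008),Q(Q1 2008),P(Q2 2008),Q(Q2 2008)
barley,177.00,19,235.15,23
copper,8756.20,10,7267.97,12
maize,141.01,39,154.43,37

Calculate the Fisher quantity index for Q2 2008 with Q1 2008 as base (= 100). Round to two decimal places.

Laspeyres component (base-period weights):
ΣP(Q1 2008)Q(Q2 2008) = 177.00×23 + 8756.20×12 + 141.01×37 = 4071 + 105074.4 + 5217.37 = 114362.77
ΣP(Q1 2008)Q(Q1 2008) = 177.00×19 + 8756.20×10 + 141.01×39 = 3363 + 87562 + 5499.39 = 96424.39
L = 114362.77 / 96424.39 × 100 = 118.6036
Paasche component (current-period weights):
ΣP(Q2 2008)Q(Q2 2008) = 235.15×23 + 7267.97×12 + 154.43×37 = 5408.45 + 87215.64 + 5713.91 = 98338
ΣP(Q2 2008)Q(Q1 2008) = 235.15×19 + 7267.97×10 + 154.43×39 = 4467.85 + 72679.7 + 6022.77 = 83170.32
P = 98338 / 83170.32 × 100 = 118.2369
Fisher = √(L × P) = √(118.6036 × 118.2369) = 118.4201

118.42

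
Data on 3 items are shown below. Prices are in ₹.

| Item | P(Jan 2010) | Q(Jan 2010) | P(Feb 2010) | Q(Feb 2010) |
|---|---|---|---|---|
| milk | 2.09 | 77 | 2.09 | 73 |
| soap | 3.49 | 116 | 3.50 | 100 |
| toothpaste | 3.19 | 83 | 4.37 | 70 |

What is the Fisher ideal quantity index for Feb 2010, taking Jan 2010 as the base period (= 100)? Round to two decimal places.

Laspeyres component (base-period weights):
ΣP(Jan 2010)Q(Feb 2010) = 2.09×73 + 3.49×100 + 3.19×70 = 152.57 + 349 + 223.3 = 724.87
ΣP(Jan 2010)Q(Jan 2010) = 2.09×77 + 3.49×116 + 3.19×83 = 160.93 + 404.84 + 264.77 = 830.54
L = 724.87 / 830.54 × 100 = 87.2770
Paasche component (current-period weights):
ΣP(Feb 2010)Q(Feb 2010) = 2.09×73 + 3.50×100 + 4.37×70 = 152.57 + 350 + 305.9 = 808.47
ΣP(Feb 2010)Q(Jan 2010) = 2.09×77 + 3.50×116 + 4.37×83 = 160.93 + 406 + 362.71 = 929.64
P = 808.47 / 929.64 × 100 = 86.9659
Fisher = √(L × P) = √(87.2770 × 86.9659) = 87.1213

87.12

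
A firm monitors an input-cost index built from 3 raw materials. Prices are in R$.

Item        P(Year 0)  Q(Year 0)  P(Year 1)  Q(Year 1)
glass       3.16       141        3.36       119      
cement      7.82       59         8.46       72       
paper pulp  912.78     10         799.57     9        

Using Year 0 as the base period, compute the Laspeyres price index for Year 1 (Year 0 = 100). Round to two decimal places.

89.38

Laspeyres price index uses base-period quantities as weights.
ΣP(Year 1)·Q(Year 0) = 3.36×141 + 8.46×59 + 799.57×10 = 473.76 + 499.14 + 7995.7 = 8968.6
ΣP(Year 0)·Q(Year 0) = 3.16×141 + 7.82×59 + 912.78×10 = 445.56 + 461.38 + 9127.8 = 10034.74
Index = 8968.6 / 10034.74 × 100 = 89.3755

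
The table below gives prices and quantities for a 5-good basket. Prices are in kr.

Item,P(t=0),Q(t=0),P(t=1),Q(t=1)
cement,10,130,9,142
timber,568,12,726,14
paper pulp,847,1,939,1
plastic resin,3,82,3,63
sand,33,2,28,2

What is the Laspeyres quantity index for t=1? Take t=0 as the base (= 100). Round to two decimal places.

Laspeyres quantity index uses base-period prices as weights.
ΣP(t=0)·Q(t=1) = 10×142 + 568×14 + 847×1 + 3×63 + 33×2 = 1420 + 7952 + 847 + 189 + 66 = 10474
ΣP(t=0)·Q(t=0) = 10×130 + 568×12 + 847×1 + 3×82 + 33×2 = 1300 + 6816 + 847 + 246 + 66 = 9275
Index = 10474 / 9275 × 100 = 112.9272

112.93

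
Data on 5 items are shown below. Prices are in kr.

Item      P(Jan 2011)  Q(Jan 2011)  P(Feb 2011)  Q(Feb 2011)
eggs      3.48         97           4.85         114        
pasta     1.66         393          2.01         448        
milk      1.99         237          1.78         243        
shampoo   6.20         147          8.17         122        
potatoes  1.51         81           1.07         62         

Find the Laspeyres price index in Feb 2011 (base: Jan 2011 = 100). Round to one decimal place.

Laspeyres price index uses base-period quantities as weights.
ΣP(Feb 2011)·Q(Jan 2011) = 4.85×97 + 2.01×393 + 1.78×237 + 8.17×147 + 1.07×81 = 470.45 + 789.93 + 421.86 + 1200.99 + 86.67 = 2969.9
ΣP(Jan 2011)·Q(Jan 2011) = 3.48×97 + 1.66×393 + 1.99×237 + 6.20×147 + 1.51×81 = 337.56 + 652.38 + 471.63 + 911.4 + 122.31 = 2495.28
Index = 2969.9 / 2495.28 × 100 = 119.0207

119.0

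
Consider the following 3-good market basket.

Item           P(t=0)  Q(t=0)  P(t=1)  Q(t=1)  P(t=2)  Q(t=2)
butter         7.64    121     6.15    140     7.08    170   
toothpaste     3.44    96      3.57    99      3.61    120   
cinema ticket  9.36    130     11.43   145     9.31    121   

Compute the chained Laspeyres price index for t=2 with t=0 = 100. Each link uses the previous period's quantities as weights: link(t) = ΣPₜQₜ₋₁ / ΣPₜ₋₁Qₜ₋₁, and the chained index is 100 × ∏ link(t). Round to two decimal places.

Link t=0→t=1:
ΣP(t=1)Q(t=0) = 6.15×121 + 3.57×96 + 11.43×130 = 744.15 + 342.72 + 1485.9 = 2572.77
ΣP(t=0)Q(t=0) = 7.64×121 + 3.44×96 + 9.36×130 = 924.44 + 330.24 + 1216.8 = 2471.48
link = 2572.77/2471.48 = 1.040984
Link t=1→t=2:
ΣP(t=2)Q(t=1) = 7.08×140 + 3.61×99 + 9.31×145 = 991.2 + 357.39 + 1349.95 = 2698.54
ΣP(t=1)Q(t=1) = 6.15×140 + 3.57×99 + 11.43×145 = 861 + 353.43 + 1657.35 = 2871.78
link = 2698.54/2871.78 = 0.939675
Chained index = 100 × 1.040984 × 0.939675 = 97.8186

97.82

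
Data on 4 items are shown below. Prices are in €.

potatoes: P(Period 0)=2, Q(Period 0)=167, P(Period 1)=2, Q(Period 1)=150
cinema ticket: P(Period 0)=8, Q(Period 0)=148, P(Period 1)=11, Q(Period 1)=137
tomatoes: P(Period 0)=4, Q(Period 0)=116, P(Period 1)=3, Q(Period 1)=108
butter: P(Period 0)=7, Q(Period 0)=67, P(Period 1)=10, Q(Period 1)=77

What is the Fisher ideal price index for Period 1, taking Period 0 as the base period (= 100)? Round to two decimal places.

122.07

Laspeyres component (base-period weights):
ΣP(Period 1)Q(Period 0) = 2×167 + 11×148 + 3×116 + 10×67 = 334 + 1628 + 348 + 670 = 2980
ΣP(Period 0)Q(Period 0) = 2×167 + 8×148 + 4×116 + 7×67 = 334 + 1184 + 464 + 469 = 2451
L = 2980 / 2451 × 100 = 121.5830
Paasche component (current-period weights):
ΣP(Period 1)Q(Period 1) = 2×150 + 11×137 + 3×108 + 10×77 = 300 + 1507 + 324 + 770 = 2901
ΣP(Period 0)Q(Period 1) = 2×150 + 8×137 + 4×108 + 7×77 = 300 + 1096 + 432 + 539 = 2367
P = 2901 / 2367 × 100 = 122.5602
Fisher = √(L × P) = √(121.5830 × 122.5602) = 122.0706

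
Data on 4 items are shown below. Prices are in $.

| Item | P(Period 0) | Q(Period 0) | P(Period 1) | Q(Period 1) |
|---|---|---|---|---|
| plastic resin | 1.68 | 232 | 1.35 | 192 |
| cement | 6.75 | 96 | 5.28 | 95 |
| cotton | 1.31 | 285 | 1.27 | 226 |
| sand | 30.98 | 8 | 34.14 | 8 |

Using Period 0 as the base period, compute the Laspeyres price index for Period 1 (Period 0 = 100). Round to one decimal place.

87.7

Laspeyres price index uses base-period quantities as weights.
ΣP(Period 1)·Q(Period 0) = 1.35×232 + 5.28×96 + 1.27×285 + 34.14×8 = 313.2 + 506.88 + 361.95 + 273.12 = 1455.15
ΣP(Period 0)·Q(Period 0) = 1.68×232 + 6.75×96 + 1.31×285 + 30.98×8 = 389.76 + 648 + 373.35 + 247.84 = 1658.95
Index = 1455.15 / 1658.95 × 100 = 87.7151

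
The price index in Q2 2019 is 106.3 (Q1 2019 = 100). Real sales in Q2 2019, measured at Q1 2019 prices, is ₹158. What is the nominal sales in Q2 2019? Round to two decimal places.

167.95

Nominal = Real × (Index/100) = 158 × (106.3/100)
        = 158 × 1.063 = 167.9540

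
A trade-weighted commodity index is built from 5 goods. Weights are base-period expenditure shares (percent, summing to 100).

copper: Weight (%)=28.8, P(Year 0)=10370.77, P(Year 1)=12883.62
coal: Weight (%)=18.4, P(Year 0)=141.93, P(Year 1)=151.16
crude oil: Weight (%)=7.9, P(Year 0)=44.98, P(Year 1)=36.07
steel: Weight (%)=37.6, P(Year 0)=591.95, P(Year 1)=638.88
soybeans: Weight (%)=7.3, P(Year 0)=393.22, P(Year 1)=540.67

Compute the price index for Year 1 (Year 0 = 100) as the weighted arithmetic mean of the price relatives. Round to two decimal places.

112.33

copper: 28.8 × (12883.62/10370.77) = 28.8 × 1.242301 = 35.7783
coal: 18.4 × (151.16/141.93) = 18.4 × 1.065032 = 19.5966
crude oil: 7.9 × (36.07/44.98) = 7.9 × 0.801912 = 6.3351
steel: 37.6 × (638.88/591.95) = 37.6 × 1.079280 = 40.5809
soybeans: 7.3 × (540.67/393.22) = 7.3 × 1.374981 = 10.0374
Index = Σ wᵢ·(p₁ᵢ/p₀ᵢ) = 35.7783 + 19.5966 + 6.3351 + 40.5809 + 10.0374 = 112.3283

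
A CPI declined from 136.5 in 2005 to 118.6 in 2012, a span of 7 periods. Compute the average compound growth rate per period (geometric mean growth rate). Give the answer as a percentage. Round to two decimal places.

-1.99%

Growth factor = (118.6/136.5)^(1/7) = (0.868864)^(1/7) = 0.980119
Growth rate = 0.980119 − 1 = -0.019881 = -1.9881%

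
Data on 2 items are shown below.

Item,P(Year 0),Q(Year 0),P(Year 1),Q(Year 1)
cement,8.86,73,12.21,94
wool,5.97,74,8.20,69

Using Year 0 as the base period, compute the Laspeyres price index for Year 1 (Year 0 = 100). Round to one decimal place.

Laspeyres price index uses base-period quantities as weights.
ΣP(Year 1)·Q(Year 0) = 12.21×73 + 8.20×74 = 891.33 + 606.8 = 1498.13
ΣP(Year 0)·Q(Year 0) = 8.86×73 + 5.97×74 = 646.78 + 441.78 = 1088.56
Index = 1498.13 / 1088.56 × 100 = 137.6249

137.6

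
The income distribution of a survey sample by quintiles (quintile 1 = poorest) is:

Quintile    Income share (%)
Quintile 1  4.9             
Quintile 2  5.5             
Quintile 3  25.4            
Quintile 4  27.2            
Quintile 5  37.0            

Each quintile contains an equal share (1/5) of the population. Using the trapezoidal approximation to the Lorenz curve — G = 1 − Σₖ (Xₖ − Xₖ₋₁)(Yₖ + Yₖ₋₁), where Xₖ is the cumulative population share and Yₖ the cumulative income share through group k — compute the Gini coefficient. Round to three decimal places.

0.344

Cumulative income shares Yₖ: 0.0490, 0.1040, 0.3580, 0.6300, 1.0000
Σ (Xₖ−Xₖ₋₁)(Yₖ+Yₖ₋₁) = (1/5)(0.0490+0.0000) + (1/5)(0.1040+0.0490) + (1/5)(0.3580+0.1040) + (1/5)(0.6300+0.3580) + (1/5)(1.0000+0.6300)
  = 0.0098 + 0.0306 + 0.0924 + 0.1976 + 0.3260 = 0.6564
G = 1 − 0.6564 = 0.3436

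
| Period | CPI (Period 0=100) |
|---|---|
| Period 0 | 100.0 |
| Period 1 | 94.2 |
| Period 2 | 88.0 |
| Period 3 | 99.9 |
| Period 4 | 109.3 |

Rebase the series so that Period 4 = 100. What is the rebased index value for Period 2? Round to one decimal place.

80.5

Rebased(Period 2) = 88.0 / 109.3 × 100 = 80.5124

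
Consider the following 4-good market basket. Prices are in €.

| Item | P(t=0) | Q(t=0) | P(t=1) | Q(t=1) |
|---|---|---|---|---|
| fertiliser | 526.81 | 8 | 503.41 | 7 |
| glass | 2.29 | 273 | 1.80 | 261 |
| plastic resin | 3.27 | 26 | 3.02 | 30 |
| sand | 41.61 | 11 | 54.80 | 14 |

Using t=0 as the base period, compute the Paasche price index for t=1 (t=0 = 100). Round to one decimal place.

97.7

Paasche price index uses current-period quantities as weights.
ΣP(t=1)·Q(t=1) = 503.41×7 + 1.80×261 + 3.02×30 + 54.80×14 = 3523.87 + 469.8 + 90.6 + 767.2 = 4851.47
ΣP(t=0)·Q(t=1) = 526.81×7 + 2.29×261 + 3.27×30 + 41.61×14 = 3687.67 + 597.69 + 98.1 + 582.54 = 4966
Index = 4851.47 / 4966 × 100 = 97.6937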